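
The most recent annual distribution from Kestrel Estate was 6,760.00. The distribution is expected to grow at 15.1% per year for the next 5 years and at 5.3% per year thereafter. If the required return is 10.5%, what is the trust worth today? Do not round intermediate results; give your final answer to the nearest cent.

206118.94

D_1 = 7780.76000
D_2 = 8955.65476
D_3 = 10307.95863
D_4 = 11864.46038
D_5 = 13655.99390
Terminal value at year 5: TV = D_5×(1+g_2)/(r−g_2) = 14379.76158/0.052 = 276533.87646
P_0 = D_1/(1+r)^1 + D_2/(1+r)^2 + D_3/(1+r)^3 + D_4/(1+r)^4 + D_5/(1+r)^5 + TV/(1+r)^5
    = 7041.41176 + 7334.53841 + 7639.86761 + 7957.90735 + 8289.18675 + 167856.03164 = 206118.94351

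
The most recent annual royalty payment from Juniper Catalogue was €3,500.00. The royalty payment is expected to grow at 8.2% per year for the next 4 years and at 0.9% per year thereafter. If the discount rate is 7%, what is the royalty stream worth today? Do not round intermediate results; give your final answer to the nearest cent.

D_1 = 3787.00000
D_2 = 4097.53400
D_3 = 4433.53179
D_4 = 4797.08139
Terminal value at year 4: TV = D_4×(1+g_2)/(r−g_2) = 4840.25513/0.061 = 79348.44471
P_0 = D_1/(1+r)^1 + D_2/(1+r)^2 + D_3/(1+r)^3 + D_4/(1+r)^4 + TV/(1+r)^4
    = 3539.25234 + 3578.94489 + 3619.08259 + 3659.67043 + 60534.54855 = 74931.49879

€74931.50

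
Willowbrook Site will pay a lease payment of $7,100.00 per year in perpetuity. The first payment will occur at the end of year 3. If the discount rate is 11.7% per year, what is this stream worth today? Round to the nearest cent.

$48636.93

Value at end of year 2: C / r = $7,100.00 / 0.117 = $60,683.7607
Discount to today: PV = $60,683.7607 / (1 + 0.117)^2 = $60,683.7607 / 1.247689 = $48,636.93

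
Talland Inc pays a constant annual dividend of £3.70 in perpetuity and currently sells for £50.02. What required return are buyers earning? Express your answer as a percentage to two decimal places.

7.40%

P = C/r ⇒ r = C/P = £3.70/£50.02 = 0.073970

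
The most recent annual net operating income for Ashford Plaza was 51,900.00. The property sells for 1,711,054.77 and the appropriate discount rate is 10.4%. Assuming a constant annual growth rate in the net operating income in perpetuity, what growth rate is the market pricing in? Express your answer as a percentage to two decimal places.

P = D₀(1+g)/(r−g) ⇒ P(r−g) = D₀(1+g) ⇒ g(P+D₀) = P·r − D₀
g = (P·r − D₀)/(P + D₀) = (1,711,054.77×0.104 − 51,900.00) / (1,711,054.77 + 51,900.00) = 0.071499

7.15%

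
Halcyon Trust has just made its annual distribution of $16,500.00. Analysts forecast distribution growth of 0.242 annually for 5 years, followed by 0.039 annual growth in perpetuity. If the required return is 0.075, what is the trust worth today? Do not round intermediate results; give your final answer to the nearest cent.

D_1 = 20493.00000
D_2 = 25452.30600
D_3 = 31611.76405
D_4 = 39261.81095
D_5 = 48763.16920
Terminal value at year 5: TV = D_5×(1+g_2)/(r−g_2) = 50664.93280/0.036 = 1407359.24450
P_0 = D_1/(1+r)^1 + D_2/(1+r)^2 + D_3/(1+r)^3 + D_4/(1+r)^4 + D_5/(1+r)^5 + TV/(1+r)^5
    = 19063.25581 + 22024.71044 + 25446.22359 + 29399.26484 + 33966.40645 + 980308.23057 = 1110208.09171

$1110208.09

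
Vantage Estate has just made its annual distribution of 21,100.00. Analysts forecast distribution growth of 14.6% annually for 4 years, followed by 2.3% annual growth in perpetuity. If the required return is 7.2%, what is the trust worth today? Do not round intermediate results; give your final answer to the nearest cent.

D_1 = 24180.60000
D_2 = 27710.96760
D_3 = 31756.76887
D_4 = 36393.25712
Terminal value at year 4: TV = D_4×(1+g_2)/(r−g_2) = 37230.30204/0.049 = 759802.08242
P_0 = D_1/(1+r)^1 + D_2/(1+r)^2 + D_3/(1+r)^3 + D_4/(1+r)^4 + TV/(1+r)^4
    = 22556.52985 + 24113.60374 + 25778.16221 + 27557.62490 + 575335.71978 = 675341.64047

675341.64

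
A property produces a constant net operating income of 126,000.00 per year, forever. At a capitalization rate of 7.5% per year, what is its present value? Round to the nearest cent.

1680000.00

Level perpetuity: PV = C / r = 126,000.00 / 0.075 = 1,680,000.00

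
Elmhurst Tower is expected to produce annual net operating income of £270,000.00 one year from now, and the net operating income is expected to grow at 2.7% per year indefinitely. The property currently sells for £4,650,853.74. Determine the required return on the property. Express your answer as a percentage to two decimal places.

P = D₁/(r − g) ⇒ r = D₁/P + g = £270,000.0000/£4,650,853.74 + 0.027 = 0.058054 + 0.027 = 0.085054

8.51%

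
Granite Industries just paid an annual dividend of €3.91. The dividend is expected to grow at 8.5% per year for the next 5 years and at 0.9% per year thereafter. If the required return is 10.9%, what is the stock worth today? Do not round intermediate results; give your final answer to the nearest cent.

€53.68

D_1 = 4.24235
D_2 = 4.60295
D_3 = 4.99420
D_4 = 5.41871
D_5 = 5.87930
Terminal value at year 5: TV = D_5×(1+g_2)/(r−g_2) = 5.93221/0.1 = 59.32211
P_0 = D_1/(1+r)^1 + D_2/(1+r)^2 + D_3/(1+r)^3 + D_4/(1+r)^4 + D_5/(1+r)^5 + TV/(1+r)^5
    = 3.82538 + 3.74260 + 3.66160 + 3.58236 + 3.50484 + 35.36380 = 53.68058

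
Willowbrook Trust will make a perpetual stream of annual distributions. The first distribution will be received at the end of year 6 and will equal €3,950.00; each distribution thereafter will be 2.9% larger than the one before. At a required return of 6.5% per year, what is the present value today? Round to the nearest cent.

Value at end of year 5: C₁ / (r − g) = €3,950.00 / (0.065 − 0.029) = €109,722.2222
Discount to today: PV = €109,722.2222 / (1 + 0.065)^5 = €109,722.2222 / 1.370087 = €80,084.15

€80084.15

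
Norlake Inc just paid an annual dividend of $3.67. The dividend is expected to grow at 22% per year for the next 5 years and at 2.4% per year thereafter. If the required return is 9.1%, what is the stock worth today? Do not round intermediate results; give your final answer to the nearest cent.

$124.06

D_1 = 4.47740
D_2 = 5.46243
D_3 = 6.66416
D_4 = 8.13028
D_5 = 9.91894
Terminal value at year 5: TV = D_5×(1+g_2)/(r−g_2) = 10.15699/0.067 = 151.59692
P_0 = D_1/(1+r)^1 + D_2/(1+r)^2 + D_3/(1+r)^3 + D_4/(1+r)^4 + D_5/(1+r)^5 + TV/(1+r)^5
    = 4.10394 + 4.58919 + 5.13182 + 5.73861 + 6.41714 + 98.07687 = 124.05757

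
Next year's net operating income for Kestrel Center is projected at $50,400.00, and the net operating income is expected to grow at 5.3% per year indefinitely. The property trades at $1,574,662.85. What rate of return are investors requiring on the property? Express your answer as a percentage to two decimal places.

P = D₁/(r − g) ⇒ r = D₁/P + g = $50,400.0000/$1,574,662.85 + 0.053 = 0.032007 + 0.053 = 0.085007

8.50%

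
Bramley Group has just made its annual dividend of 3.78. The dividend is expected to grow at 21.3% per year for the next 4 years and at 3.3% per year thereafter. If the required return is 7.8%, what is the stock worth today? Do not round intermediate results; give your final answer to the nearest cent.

159.59

D_1 = 4.58514
D_2 = 5.56177
D_3 = 6.74643
D_4 = 8.18342
Terminal value at year 4: TV = D_4×(1+g_2)/(r−g_2) = 8.45348/0.045 = 187.85502
P_0 = D_1/(1+r)^1 + D_2/(1+r)^2 + D_3/(1+r)^3 + D_4/(1+r)^4 + TV/(1+r)^4
    = 4.25338 + 4.78604 + 5.38540 + 6.05982 + 139.10661 = 159.59124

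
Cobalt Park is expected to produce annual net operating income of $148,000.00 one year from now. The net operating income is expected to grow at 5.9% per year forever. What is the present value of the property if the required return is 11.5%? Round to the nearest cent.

$2642857.14

Growing perpetuity: P = D₁ / (r − g) = $148,000.0000 / (0.115 − 0.059) = $2,642,857.14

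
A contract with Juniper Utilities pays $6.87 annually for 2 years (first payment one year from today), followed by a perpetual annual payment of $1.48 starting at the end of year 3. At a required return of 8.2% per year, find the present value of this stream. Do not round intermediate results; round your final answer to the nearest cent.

$27.63

PV of 2-year annuity: $6.87 × [1 − (1+0.082)^−2] / 0.082 = 12.21752
Perpetuity value at year 2: $1.48 / 0.082 = 18.04878
PV of perpetuity: 18.04878 / (1+0.082)^2 = 15.41677
Total PV = 12.21752 + 15.41677 = 27.63428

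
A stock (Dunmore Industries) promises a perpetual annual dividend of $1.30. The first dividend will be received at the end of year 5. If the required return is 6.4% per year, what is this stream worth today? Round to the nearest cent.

$15.85

Value at end of year 4: C / r = $1.30 / 0.064 = $20.3125
Discount to today: PV = $20.3125 / (1 + 0.064)^4 = $20.3125 / 1.281641 = $15.85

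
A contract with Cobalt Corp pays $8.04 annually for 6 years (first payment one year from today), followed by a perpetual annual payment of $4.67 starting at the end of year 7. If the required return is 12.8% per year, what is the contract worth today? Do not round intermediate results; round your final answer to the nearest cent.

$50.03

PV of 6-year annuity: $8.04 × [1 − (1+0.128)^−6] / 0.128 = 32.32011
Perpetuity value at year 6: $4.67 / 0.128 = 36.48438
PV of perpetuity: 36.48438 / (1+0.128)^6 = 17.71138
Total PV = 32.32011 + 17.71138 = 50.03149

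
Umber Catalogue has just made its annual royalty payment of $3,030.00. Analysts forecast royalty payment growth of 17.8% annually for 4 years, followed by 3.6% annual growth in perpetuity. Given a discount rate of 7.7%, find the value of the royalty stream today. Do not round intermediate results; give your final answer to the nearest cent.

$124822.11

D_1 = 3569.34000
D_2 = 4204.68252
D_3 = 4953.11601
D_4 = 5834.77066
Terminal value at year 4: TV = D_4×(1+g_2)/(r−g_2) = 6044.82240/0.041 = 147434.69273
P_0 = D_1/(1+r)^1 + D_2/(1+r)^2 + D_3/(1+r)^3 + D_4/(1+r)^4 + TV/(1+r)^4
    = 3314.15042 + 3624.94818 + 3964.89225 + 4336.71595 + 109581.40787 = 124822.11467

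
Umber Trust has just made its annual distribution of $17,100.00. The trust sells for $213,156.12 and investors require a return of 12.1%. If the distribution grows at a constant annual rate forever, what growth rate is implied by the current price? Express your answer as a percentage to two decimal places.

3.77%

P = D₀(1+g)/(r−g) ⇒ P(r−g) = D₀(1+g) ⇒ g(P+D₀) = P·r − D₀
g = (P·r − D₀)/(P + D₀) = ($213,156.12×0.121 − $17,100.00) / ($213,156.12 + $17,100.00) = 0.037749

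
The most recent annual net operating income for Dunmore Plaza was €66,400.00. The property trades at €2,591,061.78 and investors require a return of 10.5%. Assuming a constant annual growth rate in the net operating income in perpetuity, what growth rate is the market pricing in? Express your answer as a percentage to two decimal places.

7.74%

P = D₀(1+g)/(r−g) ⇒ P(r−g) = D₀(1+g) ⇒ g(P+D₀) = P·r − D₀
g = (P·r − D₀)/(P + D₀) = (€2,591,061.78×0.105 − €66,400.00) / (€2,591,061.78 + €66,400.00) = 0.077390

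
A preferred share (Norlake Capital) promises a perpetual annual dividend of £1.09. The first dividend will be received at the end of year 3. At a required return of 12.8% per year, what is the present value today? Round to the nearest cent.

£6.69

Value at end of year 2: C / r = £1.09 / 0.128 = £8.5156
Discount to today: PV = £8.5156 / (1 + 0.128)^2 = £8.5156 / 1.272384 = £6.69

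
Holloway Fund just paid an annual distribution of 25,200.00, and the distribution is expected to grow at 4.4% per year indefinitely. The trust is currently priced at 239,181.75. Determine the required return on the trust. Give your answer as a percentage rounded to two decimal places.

D₁ = 25,200.00 × 1.044 = 26,308.8000
P = D₁/(r − g) ⇒ r = D₁/P + g = 26,308.8000/239,181.75 + 0.044 = 0.109995 + 0.044 = 0.153995

15.40%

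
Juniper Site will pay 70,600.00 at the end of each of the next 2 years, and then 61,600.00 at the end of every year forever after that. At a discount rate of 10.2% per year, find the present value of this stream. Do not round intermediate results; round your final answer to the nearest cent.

PV of 2-year annuity: 70,600.00 × [1 − (1+0.102)^−2] / 0.102 = 122200.84914
Perpetuity value at year 2: 61,600.00 / 0.102 = 603921.56863
PV of perpetuity: 603921.56863 / (1+0.102)^2 = 497298.73142
Total PV = 122200.84914 + 497298.73142 = 619499.58056

619499.58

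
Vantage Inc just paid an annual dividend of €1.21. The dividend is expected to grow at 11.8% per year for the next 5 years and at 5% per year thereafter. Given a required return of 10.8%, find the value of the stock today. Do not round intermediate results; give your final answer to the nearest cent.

€29.13

D_1 = 1.35278
D_2 = 1.51241
D_3 = 1.69087
D_4 = 1.89040
D_5 = 2.11346
Terminal value at year 5: TV = D_5×(1+g_2)/(r−g_2) = 2.21913/0.058 = 38.26095
P_0 = D_1/(1+r)^1 + D_2/(1+r)^2 + D_3/(1+r)^3 + D_4/(1+r)^4 + D_5/(1+r)^5 + TV/(1+r)^5
    = 1.22092 + 1.23194 + 1.24306 + 1.25428 + 1.26560 + 22.91168 = 29.12747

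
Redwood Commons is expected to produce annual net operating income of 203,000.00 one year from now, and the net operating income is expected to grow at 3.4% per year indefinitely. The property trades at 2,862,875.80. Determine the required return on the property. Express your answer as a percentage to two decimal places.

P = D₁/(r − g) ⇒ r = D₁/P + g = 203,000.0000/2,862,875.80 + 0.034 = 0.070908 + 0.034 = 0.104908

10.49%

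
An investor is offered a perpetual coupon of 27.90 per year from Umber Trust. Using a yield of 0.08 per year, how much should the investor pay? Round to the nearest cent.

348.75

Level perpetuity: PV = C / r = 27.90 / 0.08 = 348.75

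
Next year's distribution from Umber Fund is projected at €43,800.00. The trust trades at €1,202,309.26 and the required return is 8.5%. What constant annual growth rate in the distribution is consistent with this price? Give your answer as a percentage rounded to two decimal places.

P = D₁/(r−g) ⇒ g = r − D₁/P = 0.085 − €43,800.00/€1,202,309.26 = 0.048570

4.86%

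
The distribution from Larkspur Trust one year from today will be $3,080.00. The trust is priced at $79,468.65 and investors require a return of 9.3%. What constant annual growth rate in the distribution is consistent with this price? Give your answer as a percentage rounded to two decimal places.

P = D₁/(r−g) ⇒ g = r − D₁/P = 0.093 − $3,080.00/$79,468.65 = 0.054243

5.42%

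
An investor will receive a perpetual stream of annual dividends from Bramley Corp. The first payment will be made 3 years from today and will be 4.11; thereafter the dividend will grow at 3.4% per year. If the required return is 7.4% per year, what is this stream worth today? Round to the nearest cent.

89.08

Value at end of year 2: C₁ / (r − g) = 4.11 / (0.074 − 0.034) = 102.7500
Discount to today: PV = 102.7500 / (1 + 0.074)^2 = 102.7500 / 1.153476 = 89.08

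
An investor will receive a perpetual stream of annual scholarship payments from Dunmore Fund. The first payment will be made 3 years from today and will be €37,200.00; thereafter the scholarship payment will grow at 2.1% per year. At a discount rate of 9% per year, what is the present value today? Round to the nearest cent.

Value at end of year 2: C₁ / (r − g) = €37,200.00 / (0.09 − 0.021) = €539,130.4348
Discount to today: PV = €539,130.4348 / (1 + 0.09)^2 = €539,130.4348 / 1.188100 = €453,775.30

€453775.30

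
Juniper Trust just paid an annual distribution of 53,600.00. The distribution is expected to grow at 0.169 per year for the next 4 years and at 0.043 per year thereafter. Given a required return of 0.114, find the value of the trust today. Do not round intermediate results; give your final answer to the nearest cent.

1196992.67

D_1 = 62658.40000
D_2 = 73247.66960
D_3 = 85626.52576
D_4 = 100097.40862
Terminal value at year 4: TV = D_4×(1+g_2)/(r−g_2) = 104401.59719/0.071 = 1470445.03080
P_0 = D_1/(1+r)^1 + D_2/(1+r)^2 + D_3/(1+r)^3 + D_4/(1+r)^4 + TV/(1+r)^4
    = 56246.31957 + 59023.29226 + 61937.36863 + 64995.31771 + 954790.37138 = 1196992.66954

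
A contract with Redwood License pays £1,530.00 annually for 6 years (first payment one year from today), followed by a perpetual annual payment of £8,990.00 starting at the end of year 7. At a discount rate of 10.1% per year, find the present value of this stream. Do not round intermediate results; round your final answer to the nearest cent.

£56614.65

PV of 6-year annuity: £1,530.00 × [1 − (1+0.101)^−6] / 0.101 = 6644.06659
Perpetuity value at year 6: £8,990.00 / 0.101 = 89009.90099
PV of perpetuity: 89009.90099 / (1+0.101)^6 = 49970.58160
Total PV = 6644.06659 + 49970.58160 = 56614.64819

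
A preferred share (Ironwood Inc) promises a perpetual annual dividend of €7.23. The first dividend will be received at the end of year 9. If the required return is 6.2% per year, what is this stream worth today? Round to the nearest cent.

€72.07

Value at end of year 8: C / r = €7.23 / 0.062 = €116.6129
Discount to today: PV = €116.6129 / (1 + 0.062)^8 = €116.6129 / 1.618066 = €72.07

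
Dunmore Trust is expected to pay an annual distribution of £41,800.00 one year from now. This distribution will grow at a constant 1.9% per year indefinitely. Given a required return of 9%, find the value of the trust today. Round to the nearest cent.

£588732.39

Growing perpetuity: P = D₁ / (r − g) = £41,800.0000 / (0.09 − 0.019) = £588,732.39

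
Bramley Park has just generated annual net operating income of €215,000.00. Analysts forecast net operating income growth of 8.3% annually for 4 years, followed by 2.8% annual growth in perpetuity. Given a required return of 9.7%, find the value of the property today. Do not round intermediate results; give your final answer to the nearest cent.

€3875684.20

D_1 = 232845.00000
D_2 = 252171.13500
D_3 = 273101.33921
D_4 = 295768.75036
Terminal value at year 4: TV = D_4×(1+g_2)/(r−g_2) = 304050.27537/0.069 = 4406525.72999
P_0 = D_1/(1+r)^1 + D_2/(1+r)^2 + D_3/(1+r)^3 + D_4/(1+r)^4 + TV/(1+r)^4
    = 212256.15314 + 209547.32348 + 206873.06411 + 204232.93385 + 3042774.72456 = 3875684.19913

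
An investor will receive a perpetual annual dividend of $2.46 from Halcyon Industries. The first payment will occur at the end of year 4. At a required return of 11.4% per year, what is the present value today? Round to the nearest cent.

Value at end of year 3: C / r = $2.46 / 0.114 = $21.5789
Discount to today: PV = $21.5789 / (1 + 0.114)^3 = $21.5789 / 1.382470 = $15.61

$15.61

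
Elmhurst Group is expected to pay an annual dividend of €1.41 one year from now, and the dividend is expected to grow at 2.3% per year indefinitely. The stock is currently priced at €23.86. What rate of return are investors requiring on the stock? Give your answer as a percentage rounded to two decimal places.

8.21%

P = D₁/(r − g) ⇒ r = D₁/P + g = €1.4100/€23.86 + 0.023 = 0.059095 + 0.023 = 0.082095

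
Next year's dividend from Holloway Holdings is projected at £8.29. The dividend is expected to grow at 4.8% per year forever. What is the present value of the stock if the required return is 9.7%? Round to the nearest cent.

Growing perpetuity: P = D₁ / (r − g) = £8.2900 / (0.097 − 0.048) = £169.18

£169.18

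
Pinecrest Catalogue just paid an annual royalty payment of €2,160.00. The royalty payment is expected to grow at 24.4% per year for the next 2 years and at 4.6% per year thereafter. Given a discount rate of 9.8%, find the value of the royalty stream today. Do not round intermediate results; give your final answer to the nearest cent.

D_1 = 2687.04000
D_2 = 3342.67776
Terminal value at year 2: TV = D_2×(1+g_2)/(r−g_2) = 3496.44094/0.052 = 67239.24879
P_0 = D_1/(1+r)^1 + D_2/(1+r)^2 + TV/(1+r)^2
    = 2447.21311 + 2772.61668 + 55772.25091 = 60992.08071

€60992.08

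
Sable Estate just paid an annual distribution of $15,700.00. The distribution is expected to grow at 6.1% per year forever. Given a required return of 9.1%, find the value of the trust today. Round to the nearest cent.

D₁ = D₀ × (1 + g) = $15,700.00 × 1.061 = $16,657.7000
Growing perpetuity: P = D₁ / (r − g) = $16,657.7000 / (0.091 − 0.061) = $555,256.67

$555256.67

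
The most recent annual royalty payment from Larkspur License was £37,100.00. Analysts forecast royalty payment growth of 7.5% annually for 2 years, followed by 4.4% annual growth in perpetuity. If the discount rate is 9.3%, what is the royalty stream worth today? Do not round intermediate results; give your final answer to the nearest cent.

£837013.46

D_1 = 39882.50000
D_2 = 42873.68750
Terminal value at year 2: TV = D_2×(1+g_2)/(r−g_2) = 44760.12975/0.049 = 913472.03571
P_0 = D_1/(1+r)^1 + D_2/(1+r)^2 + TV/(1+r)^2
    = 36489.02104 + 35888.10395 + 764636.33730 = 837013.46229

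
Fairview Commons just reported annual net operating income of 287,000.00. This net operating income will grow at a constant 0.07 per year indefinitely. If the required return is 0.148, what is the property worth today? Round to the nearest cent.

D₁ = D₀ × (1 + g) = 287,000.00 × 1.07 = 307,090.0000
Growing perpetuity: P = D₁ / (r − g) = 307,090.0000 / (0.148 − 0.07) = 3,937,051.28

3937051.28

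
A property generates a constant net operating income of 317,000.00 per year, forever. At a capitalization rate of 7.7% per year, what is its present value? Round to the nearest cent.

4116883.12

Level perpetuity: PV = C / r = 317,000.00 / 0.077 = 4,116,883.12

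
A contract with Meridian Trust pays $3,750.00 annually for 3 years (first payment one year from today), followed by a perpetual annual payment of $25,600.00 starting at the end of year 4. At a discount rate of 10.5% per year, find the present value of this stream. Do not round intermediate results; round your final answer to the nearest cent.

PV of 3-year annuity: $3,750.00 × [1 − (1+0.105)^−3] / 0.105 = 9244.21298
Perpetuity value at year 3: $25,600.00 / 0.105 = 243809.52381
PV of perpetuity: 243809.52381 / (1+0.105)^3 = 180702.36317
Total PV = 9244.21298 + 180702.36317 = 189946.57616

$189946.58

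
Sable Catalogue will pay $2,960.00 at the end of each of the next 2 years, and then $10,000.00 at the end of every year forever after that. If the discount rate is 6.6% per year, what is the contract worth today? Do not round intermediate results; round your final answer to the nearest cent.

$138715.78

PV of 2-year annuity: $2,960.00 × [1 − (1+0.066)^−2] / 0.066 = 5381.55296
Perpetuity value at year 2: $10,000.00 / 0.066 = 151515.15152
PV of perpetuity: 151515.15152 / (1+0.066)^2 = 133334.22934
Total PV = 5381.55296 + 133334.22934 = 138715.78230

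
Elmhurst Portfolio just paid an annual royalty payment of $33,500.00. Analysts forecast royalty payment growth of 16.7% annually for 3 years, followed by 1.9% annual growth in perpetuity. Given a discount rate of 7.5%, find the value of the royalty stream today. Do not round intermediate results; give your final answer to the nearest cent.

D_1 = 39094.50000
D_2 = 45623.28150
D_3 = 53242.36951
Terminal value at year 3: TV = D_3×(1+g_2)/(r−g_2) = 54253.97453/0.056 = 968820.97377
P_0 = D_1/(1+r)^1 + D_2/(1+r)^2 + D_3/(1+r)^3 + TV/(1+r)^3
    = 36366.97674 + 39479.31336 + 42858.00808 + 779862.68280 = 898566.98099

$898566.98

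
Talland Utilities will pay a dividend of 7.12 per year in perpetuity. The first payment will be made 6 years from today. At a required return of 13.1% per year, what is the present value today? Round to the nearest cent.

Value at end of year 5: C / r = 7.12 / 0.131 = 54.3511
Discount to today: PV = 54.3511 / (1 + 0.131)^5 = 54.3511 / 1.850602 = 29.37

29.37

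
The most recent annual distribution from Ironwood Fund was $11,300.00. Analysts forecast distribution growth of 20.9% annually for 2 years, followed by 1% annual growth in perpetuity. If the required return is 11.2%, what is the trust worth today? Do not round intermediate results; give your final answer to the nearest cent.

$157907.40

D_1 = 13661.70000
D_2 = 16516.99530
Terminal value at year 2: TV = D_2×(1+g_2)/(r−g_2) = 16682.16525/0.102 = 163550.63974
P_0 = D_1/(1+r)^1 + D_2/(1+r)^2 + TV/(1+r)^2
    = 12285.70144 + 13357.38583 + 132264.31064 = 157907.39791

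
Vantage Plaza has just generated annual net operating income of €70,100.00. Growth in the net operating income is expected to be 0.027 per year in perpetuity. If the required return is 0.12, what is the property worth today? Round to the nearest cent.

€774115.05

D₁ = D₀ × (1 + g) = €70,100.00 × 1.027 = €71,992.7000
Growing perpetuity: P = D₁ / (r − g) = €71,992.7000 / (0.12 − 0.027) = €774,115.05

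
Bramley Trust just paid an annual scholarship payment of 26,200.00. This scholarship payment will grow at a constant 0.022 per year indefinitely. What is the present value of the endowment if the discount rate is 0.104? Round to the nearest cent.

D₁ = D₀ × (1 + g) = 26,200.00 × 1.022 = 26,776.4000
Growing perpetuity: P = D₁ / (r − g) = 26,776.4000 / (0.104 − 0.022) = 326,541.46

326541.46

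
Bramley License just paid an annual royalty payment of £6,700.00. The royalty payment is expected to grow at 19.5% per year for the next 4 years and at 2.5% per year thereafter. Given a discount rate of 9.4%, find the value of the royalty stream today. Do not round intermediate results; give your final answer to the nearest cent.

D_1 = 8006.50000
D_2 = 9567.76750
D_3 = 11433.48216
D_4 = 13663.01118
Terminal value at year 4: TV = D_4×(1+g_2)/(r−g_2) = 14004.58646/0.069 = 202965.02121
P_0 = D_1/(1+r)^1 + D_2/(1+r)^2 + D_3/(1+r)^3 + D_4/(1+r)^4 + TV/(1+r)^4
    = 7318.55576 + 7994.21767 + 8732.25788 + 9538.43525 + 141694.14681 = 175277.61336

£175277.61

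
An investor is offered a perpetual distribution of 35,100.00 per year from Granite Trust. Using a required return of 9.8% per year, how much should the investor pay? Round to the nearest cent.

358163.27

Level perpetuity: PV = C / r = 35,100.00 / 0.098 = 358,163.27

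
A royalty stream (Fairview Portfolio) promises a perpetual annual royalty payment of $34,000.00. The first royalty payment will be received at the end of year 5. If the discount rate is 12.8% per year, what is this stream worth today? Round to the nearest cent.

Value at end of year 4: C / r = $34,000.00 / 0.128 = $265,625.0000
Discount to today: PV = $265,625.0000 / (1 + 0.128)^4 = $265,625.0000 / 1.618961 = $164,071.27

$164071.27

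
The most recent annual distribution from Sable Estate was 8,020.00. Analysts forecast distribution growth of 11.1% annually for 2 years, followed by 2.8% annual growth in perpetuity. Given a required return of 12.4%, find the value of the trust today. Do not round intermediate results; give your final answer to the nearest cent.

D_1 = 8910.22000
D_2 = 9899.25442
Terminal value at year 2: TV = D_2×(1+g_2)/(r−g_2) = 10176.43354/0.096 = 106004.51608
P_0 = D_1/(1+r)^1 + D_2/(1+r)^2 + TV/(1+r)^2
    = 7927.24199 + 7835.55681 + 83905.75417 = 99668.55297

99668.55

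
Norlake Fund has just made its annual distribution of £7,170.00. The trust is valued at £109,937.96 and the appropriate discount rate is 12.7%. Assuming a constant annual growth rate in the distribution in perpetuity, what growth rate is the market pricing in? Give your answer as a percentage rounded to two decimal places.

5.80%

P = D₀(1+g)/(r−g) ⇒ P(r−g) = D₀(1+g) ⇒ g(P+D₀) = P·r − D₀
g = (P·r − D₀)/(P + D₀) = (£109,937.96×0.127 − £7,170.00) / (£109,937.96 + £7,170.00) = 0.057999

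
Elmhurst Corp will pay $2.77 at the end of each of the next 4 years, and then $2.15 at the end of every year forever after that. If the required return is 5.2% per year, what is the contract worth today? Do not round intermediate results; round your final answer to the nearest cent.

PV of 4-year annuity: $2.77 × [1 − (1+0.052)^−4] / 0.052 = 9.77682
Perpetuity value at year 4: $2.15 / 0.052 = 41.34615
PV of perpetuity: 41.34615 / (1+0.052)^4 = 33.75765
Total PV = 9.77682 + 33.75765 = 43.53447

$43.53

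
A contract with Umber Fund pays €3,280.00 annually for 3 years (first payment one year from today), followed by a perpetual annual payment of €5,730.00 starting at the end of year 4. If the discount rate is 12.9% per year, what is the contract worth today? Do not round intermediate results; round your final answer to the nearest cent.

€38623.94

PV of 3-year annuity: €3,280.00 × [1 − (1+0.129)^−3] / 0.129 = 7757.74972
Perpetuity value at year 3: €5,730.00 / 0.129 = 44418.60465
PV of perpetuity: 44418.60465 / (1+0.129)^3 = 30866.19431
Total PV = 7757.74972 + 30866.19431 = 38623.94404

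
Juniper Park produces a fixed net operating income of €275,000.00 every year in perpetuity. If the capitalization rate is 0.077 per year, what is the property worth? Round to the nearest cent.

€3571428.57

Level perpetuity: PV = C / r = €275,000.00 / 0.077 = €3,571,428.57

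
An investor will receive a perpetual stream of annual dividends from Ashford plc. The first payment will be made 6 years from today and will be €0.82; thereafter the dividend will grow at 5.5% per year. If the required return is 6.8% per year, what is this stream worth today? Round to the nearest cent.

Value at end of year 5: C₁ / (r − g) = €0.82 / (0.068 − 0.055) = €63.0769
Discount to today: PV = €63.0769 / (1 + 0.068)^5 = €63.0769 / 1.389493 = €45.40

€45.40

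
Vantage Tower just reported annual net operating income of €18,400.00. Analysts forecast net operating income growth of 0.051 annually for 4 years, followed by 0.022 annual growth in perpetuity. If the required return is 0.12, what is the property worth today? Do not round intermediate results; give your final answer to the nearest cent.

D_1 = 19338.40000
D_2 = 20324.65840
D_3 = 21361.21598
D_4 = 22450.63799
Terminal value at year 4: TV = D_4×(1+g_2)/(r−g_2) = 22944.55203/0.098 = 234128.08193
P_0 = D_1/(1+r)^1 + D_2/(1+r)^2 + D_3/(1+r)^3 + D_4/(1+r)^4 + TV/(1+r)^4
    = 17266.42857 + 16202.69324 + 15204.49160 + 14267.78632 + 148792.62873 = 211734.02846

€211734.03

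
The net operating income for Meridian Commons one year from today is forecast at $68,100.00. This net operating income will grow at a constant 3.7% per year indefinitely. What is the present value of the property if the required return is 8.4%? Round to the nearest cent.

$1448936.17

Growing perpetuity: P = D₁ / (r − g) = $68,100.0000 / (0.084 − 0.037) = $1,448,936.17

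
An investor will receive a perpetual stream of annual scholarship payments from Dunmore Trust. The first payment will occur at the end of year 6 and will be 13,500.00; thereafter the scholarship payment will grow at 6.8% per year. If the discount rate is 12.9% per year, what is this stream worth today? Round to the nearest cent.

Value at end of year 5: C₁ / (r − g) = 13,500.00 / (0.129 − 0.068) = 221,311.4754
Discount to today: PV = 221,311.4754 / (1 + 0.129)^5 = 221,311.4754 / 1.834297 = 120,651.92

120651.92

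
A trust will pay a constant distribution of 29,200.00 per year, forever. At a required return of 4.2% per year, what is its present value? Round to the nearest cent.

695238.10

Level perpetuity: PV = C / r = 29,200.00 / 0.042 = 695,238.10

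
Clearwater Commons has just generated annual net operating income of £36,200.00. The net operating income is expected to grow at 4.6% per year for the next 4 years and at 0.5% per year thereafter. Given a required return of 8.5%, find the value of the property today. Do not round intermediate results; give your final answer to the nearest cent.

D_1 = 37865.20000
D_2 = 39606.99920
D_3 = 41428.92116
D_4 = 43334.65154
Terminal value at year 4: TV = D_4×(1+g_2)/(r−g_2) = 43551.32479/0.08 = 544391.55993
P_0 = D_1/(1+r)^1 + D_2/(1+r)^2 + D_3/(1+r)^3 + D_4/(1+r)^4 + TV/(1+r)^4
    = 34898.80184 + 33644.37486 + 32435.03789 + 31269.17017 + 392818.95022 = 525066.33498

£525066.33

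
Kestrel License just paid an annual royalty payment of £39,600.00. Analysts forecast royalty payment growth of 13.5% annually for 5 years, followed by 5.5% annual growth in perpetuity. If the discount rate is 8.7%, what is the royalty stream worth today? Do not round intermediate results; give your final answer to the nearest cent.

£1846252.60

D_1 = 44946.00000
D_2 = 51013.71000
D_3 = 57900.56085
D_4 = 65717.13656
D_5 = 74588.95000
Terminal value at year 5: TV = D_5×(1+g_2)/(r−g_2) = 78691.34225/0.032 = 2459104.44535
P_0 = D_1/(1+r)^1 + D_2/(1+r)^2 + D_3/(1+r)^3 + D_4/(1+r)^4 + D_5/(1+r)^5 + TV/(1+r)^5
    = 41348.66605 + 43174.55011 + 45081.06198 + 47071.76205 + 49150.36792 + 1620426.19238 = 1846252.60050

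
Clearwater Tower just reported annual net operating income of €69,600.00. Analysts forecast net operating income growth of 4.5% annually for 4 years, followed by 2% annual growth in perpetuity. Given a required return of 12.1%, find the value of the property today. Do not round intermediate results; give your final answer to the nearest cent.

€765105.47

D_1 = 72732.00000
D_2 = 76004.94000
D_3 = 79425.16230
D_4 = 82999.29460
Terminal value at year 4: TV = D_4×(1+g_2)/(r−g_2) = 84659.28050/0.101 = 838210.69798
P_0 = D_1/(1+r)^1 + D_2/(1+r)^2 + D_3/(1+r)^3 + D_4/(1+r)^4 + TV/(1+r)^4
    = 64881.35593 + 60482.61994 + 56382.10333 + 52559.58785 + 530799.79810 = 765105.46515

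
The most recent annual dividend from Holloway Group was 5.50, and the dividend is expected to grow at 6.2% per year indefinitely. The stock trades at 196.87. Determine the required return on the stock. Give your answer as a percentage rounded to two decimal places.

D₁ = 5.50 × 1.062 = 5.8410
P = D₁/(r − g) ⇒ r = D₁/P + g = 5.8410/196.87 + 0.062 = 0.029669 + 0.062 = 0.091669

9.17%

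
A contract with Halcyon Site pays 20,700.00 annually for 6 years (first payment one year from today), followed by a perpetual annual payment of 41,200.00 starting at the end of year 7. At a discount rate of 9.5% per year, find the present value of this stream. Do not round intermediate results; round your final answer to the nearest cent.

PV of 6-year annuity: 20,700.00 × [1 − (1+0.095)^−6] / 0.095 = 91490.38528
Perpetuity value at year 6: 41,200.00 / 0.095 = 433684.21053
PV of perpetuity: 433684.21053 / (1+0.095)^6 = 251587.40504
Total PV = 91490.38528 + 251587.40504 = 343077.79032

343077.79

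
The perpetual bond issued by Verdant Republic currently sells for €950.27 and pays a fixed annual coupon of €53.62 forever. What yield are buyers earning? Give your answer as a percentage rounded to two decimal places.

5.64%

P = C/r ⇒ r = C/P = €53.62/€950.27 = 0.056426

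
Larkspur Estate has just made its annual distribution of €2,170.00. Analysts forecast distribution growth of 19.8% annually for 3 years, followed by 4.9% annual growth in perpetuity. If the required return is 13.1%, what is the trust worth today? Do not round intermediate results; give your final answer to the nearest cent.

D_1 = 2599.66000
D_2 = 3114.39268
D_3 = 3731.04243
Terminal value at year 3: TV = D_3×(1+g_2)/(r−g_2) = 3913.86351/0.082 = 47730.04280
P_0 = D_1/(1+r)^1 + D_2/(1+r)^2 + D_3/(1+r)^3 + TV/(1+r)^3
    = 2298.54996 + 2434.71516 + 2578.94674 + 32991.64793 = 40303.85979

€40303.86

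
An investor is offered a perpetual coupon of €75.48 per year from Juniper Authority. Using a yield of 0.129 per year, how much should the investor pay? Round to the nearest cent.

Level perpetuity: PV = C / r = €75.48 / 0.129 = €585.12

€585.12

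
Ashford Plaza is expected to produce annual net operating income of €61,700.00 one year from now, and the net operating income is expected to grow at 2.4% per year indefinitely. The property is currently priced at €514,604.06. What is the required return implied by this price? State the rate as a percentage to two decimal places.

P = D₁/(r − g) ⇒ r = D₁/P + g = €61,700.0000/€514,604.06 + 0.024 = 0.119898 + 0.024 = 0.143898

14.39%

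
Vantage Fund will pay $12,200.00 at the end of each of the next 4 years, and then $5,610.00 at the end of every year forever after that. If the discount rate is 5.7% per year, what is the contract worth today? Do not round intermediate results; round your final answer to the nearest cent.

PV of 4-year annuity: $12,200.00 × [1 − (1+0.057)^−4] / 0.057 = 42566.32039
Perpetuity value at year 4: $5,610.00 / 0.057 = 98421.05263
PV of perpetuity: 98421.05263 / (1+0.057)^4 = 78847.52334
Total PV = 42566.32039 + 78847.52334 = 121413.84373

$121413.84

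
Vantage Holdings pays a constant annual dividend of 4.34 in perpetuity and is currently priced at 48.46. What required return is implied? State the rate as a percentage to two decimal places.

P = C/r ⇒ r = C/P = 4.34/48.46 = 0.089558

8.96%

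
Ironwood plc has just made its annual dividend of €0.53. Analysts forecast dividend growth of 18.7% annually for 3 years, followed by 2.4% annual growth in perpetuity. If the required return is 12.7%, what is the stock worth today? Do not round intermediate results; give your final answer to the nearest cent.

D_1 = 0.62911
D_2 = 0.74675
D_3 = 0.88640
Terminal value at year 3: TV = D_3×(1+g_2)/(r−g_2) = 0.90767/0.103 = 8.81233
P_0 = D_1/(1+r)^1 + D_2/(1+r)^2 + D_3/(1+r)^3 + TV/(1+r)^3
    = 0.55822 + 0.58794 + 0.61924 + 6.15629 = 7.92168

€7.92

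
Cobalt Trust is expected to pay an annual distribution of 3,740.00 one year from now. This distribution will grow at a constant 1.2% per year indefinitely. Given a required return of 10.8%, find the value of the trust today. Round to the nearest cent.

38958.33

Growing perpetuity: P = D₁ / (r − g) = 3,740.0000 / (0.108 − 0.012) = 38,958.33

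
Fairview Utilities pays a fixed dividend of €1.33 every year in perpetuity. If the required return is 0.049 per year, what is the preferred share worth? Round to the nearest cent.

Level perpetuity: PV = C / r = €1.33 / 0.049 = €27.14

€27.14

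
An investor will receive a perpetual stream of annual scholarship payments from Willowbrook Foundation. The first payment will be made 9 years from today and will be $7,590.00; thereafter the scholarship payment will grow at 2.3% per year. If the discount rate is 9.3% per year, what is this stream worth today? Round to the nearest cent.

Value at end of year 8: C₁ / (r − g) = $7,590.00 / (0.093 − 0.023) = $108,428.5714
Discount to today: PV = $108,428.5714 / (1 + 0.093)^8 = $108,428.5714 / 2.036861 = $53,233.18

$53233.18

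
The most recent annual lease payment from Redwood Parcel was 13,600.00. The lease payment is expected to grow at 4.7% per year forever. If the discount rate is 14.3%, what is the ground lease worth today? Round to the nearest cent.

D₁ = D₀ × (1 + g) = 13,600.00 × 1.047 = 14,239.2000
Growing perpetuity: P = D₁ / (r − g) = 14,239.2000 / (0.143 − 0.047) = 148,325.00

148325.00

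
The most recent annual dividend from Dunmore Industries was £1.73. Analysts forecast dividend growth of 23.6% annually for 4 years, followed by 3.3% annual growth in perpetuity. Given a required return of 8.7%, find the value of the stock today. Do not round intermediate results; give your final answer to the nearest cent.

D_1 = 2.13828
D_2 = 2.64291
D_3 = 3.26664
D_4 = 4.03757
Terminal value at year 4: TV = D_4×(1+g_2)/(r−g_2) = 4.17081/0.054 = 77.23720
P_0 = D_1/(1+r)^1 + D_2/(1+r)^2 + D_3/(1+r)^3 + D_4/(1+r)^4 + TV/(1+r)^4
    = 1.96714 + 2.23678 + 2.54339 + 2.89202 + 55.32334 = 64.96267

£64.96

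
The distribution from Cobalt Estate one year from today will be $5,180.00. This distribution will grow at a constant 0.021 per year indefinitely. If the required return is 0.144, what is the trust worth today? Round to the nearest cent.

$42113.82

Growing perpetuity: P = D₁ / (r − g) = $5,180.0000 / (0.144 − 0.021) = $42,113.82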